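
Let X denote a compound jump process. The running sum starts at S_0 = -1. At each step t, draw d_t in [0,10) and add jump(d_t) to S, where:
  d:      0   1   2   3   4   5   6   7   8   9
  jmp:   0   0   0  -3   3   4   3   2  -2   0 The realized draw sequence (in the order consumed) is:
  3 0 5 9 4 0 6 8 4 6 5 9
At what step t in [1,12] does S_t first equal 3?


5

t=0: S=-1, d=3, jump=-3, S_1=-4
t=1: S=-4, d=0, jump=0, S_2=-4
t=2: S=-4, d=5, jump=4, S_3=0
t=3: S=0, d=9, jump=0, S_4=0
t=4: S=0, d=4, jump=3, S_5=3
t=5: S=3, d=0, jump=0, S_6=3
t=6: S=3, d=6, jump=3, S_7=6
t=7: S=6, d=8, jump=-2, S_8=4
t=8: S=4, d=4, jump=3, S_9=7
t=9: S=7, d=6, jump=3, S_10=10
t=10: S=10, d=5, jump=4, S_11=14
t=11: S=14, d=9, jump=0, S_12=14


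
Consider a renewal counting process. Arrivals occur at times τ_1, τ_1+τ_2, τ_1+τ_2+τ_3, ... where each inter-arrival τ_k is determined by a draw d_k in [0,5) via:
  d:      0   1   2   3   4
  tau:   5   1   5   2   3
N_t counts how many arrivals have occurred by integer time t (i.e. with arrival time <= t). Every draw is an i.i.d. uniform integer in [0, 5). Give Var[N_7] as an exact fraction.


4496316904/6103515625

Inter-arrival values over d=0..4: [5, 1, 5, 2, 3]
Each d has probability 1/5, so the pmf of τ is: f(1) = 1/5, f(2) = 1/5, f(3) = 1/5, f(5) = 2/5
Let p_n(j) = P(N_n = j), with p_0 = [1]. Condition on τ_1: p_n(0) = P(τ > n), and for j >= 1, p_n(j) = Σ_{k<=n} f(k)·p_{n−k}(j−1)
p_1 = [4/5, 1/5]  (j = 0..1)
p_2 = [3/5, 9/25, 1/25]  (j = 0..2)
p_3 = [2/5, 12/25, 14/125, 1/125]  (j = 0..3)
p_4 = [2/5, 9/25, 26/125, 19/625, 1/625]  (j = 0..4)
p_5 = [0, 17/25, 6/25, 9/125, 24/3125, 1/3125]  (j = 0..5)
p_6 = [0, 12/25, 48/125, 14/125, 69/3125, 29/15625, 1/15625]  (j = 0..6)
p_7 = [0, 8/25, 56/125, 114/625, 134/3125, 98/15625, 34/78125, 1/78125]  (j = 0..7)
E[N_7] = Σ j·p_7(j) = 153811/78125;  E[N_7²] = Σ j²·p_7(j) = 360373/78125
Var[N_7] = 360373/78125 − (153811/78125)² = 4496316904/6103515625


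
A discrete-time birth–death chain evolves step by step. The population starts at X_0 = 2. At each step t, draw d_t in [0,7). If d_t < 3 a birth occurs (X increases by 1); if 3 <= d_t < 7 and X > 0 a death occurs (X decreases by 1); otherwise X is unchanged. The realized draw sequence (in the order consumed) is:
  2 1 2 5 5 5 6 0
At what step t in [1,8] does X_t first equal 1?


7

t=0: X=2, d=2 → birth, X_1=3
t=1: X=3, d=1 → birth, X_2=4
t=2: X=4, d=2 → birth, X_3=5
t=3: X=5, d=5 → death, X_4=4
t=4: X=4, d=5 → death, X_5=3
t=5: X=3, d=5 → death, X_6=2
t=6: X=2, d=6 → death, X_7=1
t=7: X=1, d=0 → birth, X_8=2


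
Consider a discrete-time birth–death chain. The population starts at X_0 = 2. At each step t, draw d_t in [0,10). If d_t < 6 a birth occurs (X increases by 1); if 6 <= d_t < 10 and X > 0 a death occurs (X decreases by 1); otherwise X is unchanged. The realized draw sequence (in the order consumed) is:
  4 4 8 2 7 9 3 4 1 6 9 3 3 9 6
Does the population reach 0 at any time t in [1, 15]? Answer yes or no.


t=0: X=2, d=4 → birth, X_1=3
t=1: X=3, d=4 → birth, X_2=4
t=2: X=4, d=8 → death, X_3=3
t=3: X=3, d=2 → birth, X_4=4
t=4: X=4, d=7 → death, X_5=3
t=5: X=3, d=9 → death, X_6=2
t=6: X=2, d=3 → birth, X_7=3
t=7: X=3, d=4 → birth, X_8=4
t=8: X=4, d=1 → birth, X_9=5
t=9: X=5, d=6 → death, X_10=4
t=10: X=4, d=9 → death, X_11=3
t=11: X=3, d=3 → birth, X_12=4
t=12: X=4, d=3 → birth, X_13=5
t=13: X=5, d=9 → death, X_14=4
t=14: X=4, d=6 → death, X_15=3

no


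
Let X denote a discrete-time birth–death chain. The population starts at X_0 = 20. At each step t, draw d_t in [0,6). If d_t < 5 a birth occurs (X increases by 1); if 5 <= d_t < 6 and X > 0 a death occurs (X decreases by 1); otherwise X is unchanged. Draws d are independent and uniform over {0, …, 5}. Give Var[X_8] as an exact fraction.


40/9

X can drop by at most 1 per step and X_0 = 20 > T = 8, so X_t >= 20 − t >= 12 > 0 for every t <= 8: the floor at 0 (the 'and X > 0' condition) never binds. Hence X_8 = X_0 + Σ_{t<8} Y_t with i.i.d. increments Y_t = y(d_t) ∈ {+1, −1, 0}.
Outcome values over d=0..5: [1, 1, 1, 1, 1, -1]
Σy = 4, Σy² = 6, M = 6
μ = 4/6 = 2/3,  σ² = 6/6 − (2/3)² = 5/9
Independent increments: Var[X_8] = 8·σ² = 8·(5/9) = 40/9


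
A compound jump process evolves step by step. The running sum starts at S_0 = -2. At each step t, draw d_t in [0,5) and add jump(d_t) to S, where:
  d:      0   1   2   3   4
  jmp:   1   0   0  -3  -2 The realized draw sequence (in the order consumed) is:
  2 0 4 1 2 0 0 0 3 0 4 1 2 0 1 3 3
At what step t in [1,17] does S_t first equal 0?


t=0: S=-2, d=2, jump=0, S_1=-2
t=1: S=-2, d=0, jump=1, S_2=-1
t=2: S=-1, d=4, jump=-2, S_3=-3
t=3: S=-3, d=1, jump=0, S_4=-3
t=4: S=-3, d=2, jump=0, S_5=-3
t=5: S=-3, d=0, jump=1, S_6=-2
t=6: S=-2, d=0, jump=1, S_7=-1
t=7: S=-1, d=0, jump=1, S_8=0
t=8: S=0, d=3, jump=-3, S_9=-3
t=9: S=-3, d=0, jump=1, S_10=-2
t=10: S=-2, d=4, jump=-2, S_11=-4
t=11: S=-4, d=1, jump=0, S_12=-4
t=12: S=-4, d=2, jump=0, S_13=-4
t=13: S=-4, d=0, jump=1, S_14=-3
t=14: S=-3, d=1, jump=0, S_15=-3
t=15: S=-3, d=3, jump=-3, S_16=-6
t=16: S=-6, d=3, jump=-3, S_17=-9

8


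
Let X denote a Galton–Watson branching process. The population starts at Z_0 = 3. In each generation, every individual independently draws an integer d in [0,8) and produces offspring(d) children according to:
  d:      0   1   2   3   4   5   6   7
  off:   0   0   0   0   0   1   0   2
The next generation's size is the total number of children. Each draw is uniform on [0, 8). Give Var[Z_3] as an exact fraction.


Outcome values over d=0..7: [0, 0, 0, 0, 0, 1, 0, 2]
Σy = 3, Σy² = 5, M = 8
μ = 3/8 = 3/8,  σ² = 5/8 − (3/8)² = 31/64
V_0 = 0, E_0 = 3
V_1 = 31/64·E_0 + (3/8)²·V_0 = 93/64;  E_1 = 9/8
V_2 = 31/64·E_1 + (3/8)²·V_1 = 3069/4096;  E_2 = 27/64
V_3 = 31/64·E_2 + (3/8)²·V_2 = 81189/262144;  E_3 = 81/512

81189/262144


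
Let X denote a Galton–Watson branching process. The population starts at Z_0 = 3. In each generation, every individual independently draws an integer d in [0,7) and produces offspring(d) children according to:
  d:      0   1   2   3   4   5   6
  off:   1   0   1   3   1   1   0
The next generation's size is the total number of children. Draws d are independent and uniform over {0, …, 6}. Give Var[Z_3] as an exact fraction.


Outcome values over d=0..6: [1, 0, 1, 3, 1, 1, 0]
Σy = 7, Σy² = 13, M = 7
μ = 7/7 = 1,  σ² = 13/7 − (1)² = 6/7
V_0 = 0, E_0 = 3
V_1 = 6/7·E_0 + (1)²·V_0 = 18/7;  E_1 = 3
V_2 = 6/7·E_1 + (1)²·V_1 = 36/7;  E_2 = 3
V_3 = 6/7·E_2 + (1)²·V_2 = 54/7;  E_3 = 3

54/7


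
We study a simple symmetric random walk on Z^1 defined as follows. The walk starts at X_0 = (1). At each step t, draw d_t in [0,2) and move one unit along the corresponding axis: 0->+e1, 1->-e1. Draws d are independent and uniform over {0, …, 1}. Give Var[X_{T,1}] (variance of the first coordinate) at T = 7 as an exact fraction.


Outcome values over d=0..1: [1, -1]
Σy = 0, Σy² = 2, M = 2
μ = 0/2 = 0,  σ² = 2/2 − (0)² = 1
Independent increments: Var[X_7] = 7·σ² = 7·(1) = 7

7


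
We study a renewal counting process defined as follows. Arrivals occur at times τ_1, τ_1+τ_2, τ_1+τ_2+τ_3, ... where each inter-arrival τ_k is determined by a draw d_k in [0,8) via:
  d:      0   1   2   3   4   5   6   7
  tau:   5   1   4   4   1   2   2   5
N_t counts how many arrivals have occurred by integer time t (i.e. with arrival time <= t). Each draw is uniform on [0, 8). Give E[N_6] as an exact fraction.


7561/4096

Inter-arrival values over d=0..7: [5, 1, 4, 4, 1, 2, 2, 5]
Each d has probability 1/8, so the pmf of τ is: f(1) = 1/4, f(2) = 1/4, f(4) = 1/4, f(5) = 1/4
Renewal equation for m(n) = E[N_n]: condition on τ_1 = k (if k <= n, one arrival plus a fresh copy on the remaining n−k steps): m(n) = F(n) + Σ_{k<=n} f(k)·m(n−k), where F(n) = P(τ <= n) and m(0) = 0
m(1) = F(1) = 1/4
m(2) = F(2) + f(1)·m(1) = 1/2 + 1/4·1/4 = 9/16
m(3) = F(3) + f(1)·m(2) + f(2)·m(1) = 1/2 + 1/4·9/16 + 1/4·1/4 = 45/64
m(4) = F(4) + f(1)·m(3) + f(2)·m(2) = 3/4 + 1/4·45/64 + 1/4·9/16 = 273/256
m(5) = F(5) + f(1)·m(4) + f(2)·m(3) + f(4)·m(1) = 1 + 1/4·273/256 + 1/4·45/64 + 1/4·1/4 = 1541/1024
m(6) = F(6) + f(1)·m(5) + f(2)·m(4) + f(4)·m(2) + f(5)·m(1) = 1 + 1/4·1541/1024 + 1/4·273/256 + 1/4·9/16 + 1/4·1/4 = 7561/4096
E[N_6] = m(6) = 7561/4096


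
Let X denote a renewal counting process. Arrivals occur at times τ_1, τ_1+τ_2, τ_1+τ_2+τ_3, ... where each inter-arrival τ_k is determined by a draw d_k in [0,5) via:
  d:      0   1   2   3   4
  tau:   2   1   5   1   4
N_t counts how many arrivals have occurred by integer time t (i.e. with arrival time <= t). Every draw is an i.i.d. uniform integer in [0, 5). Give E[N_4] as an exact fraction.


841/625

Inter-arrival values over d=0..4: [2, 1, 5, 1, 4]
Each d has probability 1/5, so the pmf of τ is: f(1) = 2/5, f(2) = 1/5, f(4) = 1/5, f(5) = 1/5
Renewal equation for m(n) = E[N_n]: condition on τ_1 = k (if k <= n, one arrival plus a fresh copy on the remaining n−k steps): m(n) = F(n) + Σ_{k<=n} f(k)·m(n−k), where F(n) = P(τ <= n) and m(0) = 0
m(1) = F(1) = 2/5
m(2) = F(2) + f(1)·m(1) = 3/5 + 2/5·2/5 = 19/25
m(3) = F(3) + f(1)·m(2) + f(2)·m(1) = 3/5 + 2/5·19/25 + 1/5·2/5 = 123/125
m(4) = F(4) + f(1)·m(3) + f(2)·m(2) = 4/5 + 2/5·123/125 + 1/5·19/25 = 841/625
E[N_4] = m(4) = 841/625


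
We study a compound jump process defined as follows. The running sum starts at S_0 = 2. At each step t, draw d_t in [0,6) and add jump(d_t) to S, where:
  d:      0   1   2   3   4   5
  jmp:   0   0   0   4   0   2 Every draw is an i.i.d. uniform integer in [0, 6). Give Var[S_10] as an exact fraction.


70/3

Outcome values over d=0..5: [0, 0, 0, 4, 0, 2]
Σy = 6, Σy² = 20, M = 6
μ = 6/6 = 1,  σ² = 20/6 − (1)² = 7/3
Independent increments: Var[S_10] = 10·σ² = 10·(7/3) = 70/3


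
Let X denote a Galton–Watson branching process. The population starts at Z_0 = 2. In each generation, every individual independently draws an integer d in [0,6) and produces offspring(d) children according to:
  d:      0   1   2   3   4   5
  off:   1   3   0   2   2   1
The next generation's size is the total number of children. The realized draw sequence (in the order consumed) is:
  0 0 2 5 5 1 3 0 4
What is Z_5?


5

gen 0: Z_0=2, draws=[0, 0], offspring=[1, 1], Z_1=2
gen 1: Z_1=2, draws=[2, 5], offspring=[0, 1], Z_2=1
gen 2: Z_2=1, draws=[5], offspring=[1], Z_3=1
gen 3: Z_3=1, draws=[1], offspring=[3], Z_4=3
gen 4: Z_4=3, draws=[3, 0, 4], offspring=[2, 1, 2], Z_5=5


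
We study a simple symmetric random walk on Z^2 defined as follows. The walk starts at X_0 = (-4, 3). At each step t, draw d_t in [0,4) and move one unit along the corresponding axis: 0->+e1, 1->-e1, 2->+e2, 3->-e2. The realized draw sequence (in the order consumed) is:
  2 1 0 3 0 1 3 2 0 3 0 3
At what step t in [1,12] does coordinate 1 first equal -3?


5

t=0: X=(-4, 3), d=2 → +e2, X_1=(-4, 4)
t=1: X=(-4, 4), d=1 → -e1, X_2=(-5, 4)
t=2: X=(-5, 4), d=0 → +e1, X_3=(-4, 4)
t=3: X=(-4, 4), d=3 → -e2, X_4=(-4, 3)
t=4: X=(-4, 3), d=0 → +e1, X_5=(-3, 3)
t=5: X=(-3, 3), d=1 → -e1, X_6=(-4, 3)
t=6: X=(-4, 3), d=3 → -e2, X_7=(-4, 2)
t=7: X=(-4, 2), d=2 → +e2, X_8=(-4, 3)
t=8: X=(-4, 3), d=0 → +e1, X_9=(-3, 3)
t=9: X=(-3, 3), d=3 → -e2, X_10=(-3, 2)
t=10: X=(-3, 2), d=0 → +e1, X_11=(-2, 2)
t=11: X=(-2, 2), d=3 → -e2, X_12=(-2, 1)


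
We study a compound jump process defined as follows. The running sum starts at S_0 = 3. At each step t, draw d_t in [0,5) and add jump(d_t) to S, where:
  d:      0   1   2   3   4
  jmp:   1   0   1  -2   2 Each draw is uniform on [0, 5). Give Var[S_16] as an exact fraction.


Outcome values over d=0..4: [1, 0, 1, -2, 2]
Σy = 2, Σy² = 10, M = 5
μ = 2/5 = 2/5,  σ² = 10/5 − (2/5)² = 46/25
Independent increments: Var[S_16] = 16·σ² = 16·(46/25) = 736/25

736/25


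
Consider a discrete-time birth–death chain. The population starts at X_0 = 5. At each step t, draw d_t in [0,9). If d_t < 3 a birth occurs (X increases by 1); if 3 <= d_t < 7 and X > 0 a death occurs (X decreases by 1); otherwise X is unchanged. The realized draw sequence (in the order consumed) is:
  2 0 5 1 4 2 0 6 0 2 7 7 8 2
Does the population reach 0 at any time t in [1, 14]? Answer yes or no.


t=0: X=5, d=2 → birth, X_1=6
t=1: X=6, d=0 → birth, X_2=7
t=2: X=7, d=5 → death, X_3=6
t=3: X=6, d=1 → birth, X_4=7
t=4: X=7, d=4 → death, X_5=6
t=5: X=6, d=2 → birth, X_6=7
t=6: X=7, d=0 → birth, X_7=8
t=7: X=8, d=6 → death, X_8=7
t=8: X=7, d=0 → birth, X_9=8
t=9: X=8, d=2 → birth, X_10=9
t=10: X=9, d=7 → hold, X_11=9
t=11: X=9, d=7 → hold, X_12=9
t=12: X=9, d=8 → hold, X_13=9
t=13: X=9, d=2 → birth, X_14=10

no


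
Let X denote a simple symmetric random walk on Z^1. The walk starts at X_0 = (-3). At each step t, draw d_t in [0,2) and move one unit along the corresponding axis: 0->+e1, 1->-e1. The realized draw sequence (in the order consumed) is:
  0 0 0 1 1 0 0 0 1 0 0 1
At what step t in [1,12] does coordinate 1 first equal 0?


3

t=0: X=(-3), d=0 → +e1, X_1=(-2)
t=1: X=(-2), d=0 → +e1, X_2=(-1)
t=2: X=(-1), d=0 → +e1, X_3=(0)
t=3: X=(0), d=1 → -e1, X_4=(-1)
t=4: X=(-1), d=1 → -e1, X_5=(-2)
t=5: X=(-2), d=0 → +e1, X_6=(-1)
t=6: X=(-1), d=0 → +e1, X_7=(0)
t=7: X=(0), d=0 → +e1, X_8=(1)
t=8: X=(1), d=1 → -e1, X_9=(0)
t=9: X=(0), d=0 → +e1, X_10=(1)
t=10: X=(1), d=0 → +e1, X_11=(2)
t=11: X=(2), d=1 → -e1, X_12=(1)


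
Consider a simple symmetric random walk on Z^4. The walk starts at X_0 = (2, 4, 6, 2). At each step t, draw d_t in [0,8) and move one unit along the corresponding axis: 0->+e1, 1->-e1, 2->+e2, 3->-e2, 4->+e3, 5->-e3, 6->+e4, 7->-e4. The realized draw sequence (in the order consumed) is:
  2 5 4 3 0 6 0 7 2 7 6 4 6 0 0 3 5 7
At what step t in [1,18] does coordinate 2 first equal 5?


1

t=0: X=(2, 4, 6, 2), d=2 → +e2, X_1=(2, 5, 6, 2)
t=1: X=(2, 5, 6, 2), d=5 → -e3, X_2=(2, 5, 5, 2)
t=2: X=(2, 5, 5, 2), d=4 → +e3, X_3=(2, 5, 6, 2)
t=3: X=(2, 5, 6, 2), d=3 → -e2, X_4=(2, 4, 6, 2)
t=4: X=(2, 4, 6, 2), d=0 → +e1, X_5=(3, 4, 6, 2)
t=5: X=(3, 4, 6, 2), d=6 → +e4, X_6=(3, 4, 6, 3)
t=6: X=(3, 4, 6, 3), d=0 → +e1, X_7=(4, 4, 6, 3)
t=7: X=(4, 4, 6, 3), d=7 → -e4, X_8=(4, 4, 6, 2)
t=8: X=(4, 4, 6, 2), d=2 → +e2, X_9=(4, 5, 6, 2)
t=9: X=(4, 5, 6, 2), d=7 → -e4, X_10=(4, 5, 6, 1)
t=10: X=(4, 5, 6, 1), d=6 → +e4, X_11=(4, 5, 6, 2)
t=11: X=(4, 5, 6, 2), d=4 → +e3, X_12=(4, 5, 7, 2)
t=12: X=(4, 5, 7, 2), d=6 → +e4, X_13=(4, 5, 7, 3)
t=13: X=(4, 5, 7, 3), d=0 → +e1, X_14=(5, 5, 7, 3)
t=14: X=(5, 5, 7, 3), d=0 → +e1, X_15=(6, 5, 7, 3)
t=15: X=(6, 5, 7, 3), d=3 → -e2, X_16=(6, 4, 7, 3)
t=16: X=(6, 4, 7, 3), d=5 → -e3, X_17=(6, 4, 6, 3)
t=17: X=(6, 4, 6, 3), d=7 → -e4, X_18=(6, 4, 6, 2)


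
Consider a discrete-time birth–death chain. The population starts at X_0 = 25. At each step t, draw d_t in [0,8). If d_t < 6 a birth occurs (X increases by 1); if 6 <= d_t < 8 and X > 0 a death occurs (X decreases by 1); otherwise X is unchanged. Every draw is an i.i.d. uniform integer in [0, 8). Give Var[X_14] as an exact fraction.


X can drop by at most 1 per step and X_0 = 25 > T = 14, so X_t >= 25 − t >= 11 > 0 for every t <= 14: the floor at 0 (the 'and X > 0' condition) never binds. Hence X_14 = X_0 + Σ_{t<14} Y_t with i.i.d. increments Y_t = y(d_t) ∈ {+1, −1, 0}.
Outcome values over d=0..7: [1, 1, 1, 1, 1, 1, -1, -1]
Σy = 4, Σy² = 8, M = 8
μ = 4/8 = 1/2,  σ² = 8/8 − (1/2)² = 3/4
Independent increments: Var[X_14] = 14·σ² = 14·(3/4) = 21/2

21/2


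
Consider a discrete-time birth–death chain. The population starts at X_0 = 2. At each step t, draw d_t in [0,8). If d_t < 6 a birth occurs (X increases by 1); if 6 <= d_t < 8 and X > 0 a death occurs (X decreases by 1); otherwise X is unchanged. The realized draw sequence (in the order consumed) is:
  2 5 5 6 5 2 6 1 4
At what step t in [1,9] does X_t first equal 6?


t=0: X=2, d=2 → birth, X_1=3
t=1: X=3, d=5 → birth, X_2=4
t=2: X=4, d=5 → birth, X_3=5
t=3: X=5, d=6 → death, X_4=4
t=4: X=4, d=5 → birth, X_5=5
t=5: X=5, d=2 → birth, X_6=6
t=6: X=6, d=6 → death, X_7=5
t=7: X=5, d=1 → birth, X_8=6
t=8: X=6, d=4 → birth, X_9=7

6


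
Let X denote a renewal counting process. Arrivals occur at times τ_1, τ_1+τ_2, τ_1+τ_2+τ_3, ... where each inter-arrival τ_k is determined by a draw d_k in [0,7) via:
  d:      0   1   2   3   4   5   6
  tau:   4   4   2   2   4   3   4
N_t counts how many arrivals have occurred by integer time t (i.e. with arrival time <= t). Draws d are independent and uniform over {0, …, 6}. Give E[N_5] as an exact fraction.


Inter-arrival values over d=0..6: [4, 4, 2, 2, 4, 3, 4]
Each d has probability 1/7, so the pmf of τ is: f(2) = 2/7, f(3) = 1/7, f(4) = 4/7
Renewal equation for m(n) = E[N_n]: condition on τ_1 = k (if k <= n, one arrival plus a fresh copy on the remaining n−k steps): m(n) = F(n) + Σ_{k<=n} f(k)·m(n−k), where F(n) = P(τ <= n) and m(0) = 0
m(1) = F(1) = 0
m(2) = F(2) = 2/7
m(3) = F(3) = 3/7
m(4) = F(4) + f(2)·m(2) = 1 + 2/7·2/7 = 53/49
m(5) = F(5) + f(2)·m(3) + f(3)·m(2) = 1 + 2/7·3/7 + 1/7·2/7 = 57/49
E[N_5] = m(5) = 57/49

57/49


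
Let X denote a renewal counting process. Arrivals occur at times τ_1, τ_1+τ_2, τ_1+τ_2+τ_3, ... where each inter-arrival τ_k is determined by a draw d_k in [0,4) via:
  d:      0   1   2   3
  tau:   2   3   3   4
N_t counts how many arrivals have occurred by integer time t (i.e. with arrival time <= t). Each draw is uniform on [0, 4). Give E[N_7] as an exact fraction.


Inter-arrival values over d=0..3: [2, 3, 3, 4]
Each d has probability 1/4, so the pmf of τ is: f(2) = 1/4, f(3) = 1/2, f(4) = 1/4
Renewal equation for m(n) = E[N_n]: condition on τ_1 = k (if k <= n, one arrival plus a fresh copy on the remaining n−k steps): m(n) = F(n) + Σ_{k<=n} f(k)·m(n−k), where F(n) = P(τ <= n) and m(0) = 0
m(1) = F(1) = 0
m(2) = F(2) = 1/4
m(3) = F(3) = 3/4
m(4) = F(4) + f(2)·m(2) = 1 + 1/4·1/4 = 17/16
m(5) = F(5) + f(2)·m(3) + f(3)·m(2) = 1 + 1/4·3/4 + 1/2·1/4 = 21/16
m(6) = F(6) + f(2)·m(4) + f(3)·m(3) + f(4)·m(2) = 1 + 1/4·17/16 + 1/2·3/4 + 1/4·1/4 = 109/64
m(7) = F(7) + f(2)·m(5) + f(3)·m(4) + f(4)·m(3) = 1 + 1/4·21/16 + 1/2·17/16 + 1/4·3/4 = 131/64
E[N_7] = m(7) = 131/64

131/64


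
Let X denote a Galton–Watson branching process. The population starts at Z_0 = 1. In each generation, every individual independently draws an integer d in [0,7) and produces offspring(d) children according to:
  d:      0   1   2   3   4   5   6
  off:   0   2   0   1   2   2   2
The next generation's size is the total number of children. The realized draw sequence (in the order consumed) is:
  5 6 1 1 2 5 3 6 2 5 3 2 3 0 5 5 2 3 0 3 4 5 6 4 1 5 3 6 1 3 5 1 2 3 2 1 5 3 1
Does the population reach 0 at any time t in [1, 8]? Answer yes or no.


no

gen 0: Z_0=1, draws=[5], offspring=[2], Z_1=2
gen 1: Z_1=2, draws=[6, 1], offspring=[2, 2], Z_2=4
gen 2: Z_2=4, draws=[1, 2, 5, 3], offspring=[2, 0, 2, 1], Z_3=5
gen 3: Z_3=5, draws=[6, 2, 5, 3, 2], offspring=[2, 0, 2, 1, 0], Z_4=5
gen 4: Z_4=5, draws=[3, 0, 5, 5, 2], offspring=[1, 0, 2, 2, 0], Z_5=5
gen 5: Z_5=5, draws=[3, 0, 3, 4, 5], offspring=[1, 0, 1, 2, 2], Z_6=6
gen 6: Z_6=6, draws=[6, 4, 1, 5, 3, 6], offspring=[2, 2, 2, 2, 1, 2], Z_7=11
gen 7: Z_7=11, draws=[1, 3, 5, 1, 2, 3, 2, 1, 5, 3, 1], offspring=[2, 1, 2, 2, 0, 1, 0, 2, 2, 1, 2], Z_8=15


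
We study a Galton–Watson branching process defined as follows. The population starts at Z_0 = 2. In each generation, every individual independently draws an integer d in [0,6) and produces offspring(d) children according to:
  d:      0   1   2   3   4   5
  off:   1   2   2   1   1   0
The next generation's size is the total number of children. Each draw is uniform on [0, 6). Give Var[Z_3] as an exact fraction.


105791/23328

Outcome values over d=0..5: [1, 2, 2, 1, 1, 0]
Σy = 7, Σy² = 11, M = 6
μ = 7/6 = 7/6,  σ² = 11/6 − (7/6)² = 17/36
V_0 = 0, E_0 = 2
V_1 = 17/36·E_0 + (7/6)²·V_0 = 17/18;  E_1 = 7/3
V_2 = 17/36·E_1 + (7/6)²·V_1 = 1547/648;  E_2 = 49/18
V_3 = 17/36·E_2 + (7/6)²·V_2 = 105791/23328;  E_3 = 343/108


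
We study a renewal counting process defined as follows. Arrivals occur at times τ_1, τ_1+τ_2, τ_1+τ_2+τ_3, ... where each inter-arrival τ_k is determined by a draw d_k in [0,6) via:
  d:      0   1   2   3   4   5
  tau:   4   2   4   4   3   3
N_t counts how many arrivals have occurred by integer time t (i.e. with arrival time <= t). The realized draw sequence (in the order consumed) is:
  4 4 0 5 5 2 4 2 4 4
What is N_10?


3

draw d_1=4: τ_1=3, arrival time A_1=3
draw d_2=4: τ_2=3, arrival time A_2=6
draw d_3=0: τ_3=4, arrival time A_3=10
draw d_4=5: τ_4=3, arrival time A_4=13
draw d_5=5: τ_5=3, arrival time A_5=16
draw d_6=2: τ_6=4, arrival time A_6=20
draw d_7=4: τ_7=3, arrival time A_7=23
draw d_8=2: τ_8=4, arrival time A_8=27
draw d_9=4: τ_9=3, arrival time A_9=30
draw d_10=4: τ_10=3, arrival time A_10=33
N_t over t=0..10: 0:0 1:0 2:0 3:1 4:1 5:1 6:2 7:2 8:2 9:2 10:3


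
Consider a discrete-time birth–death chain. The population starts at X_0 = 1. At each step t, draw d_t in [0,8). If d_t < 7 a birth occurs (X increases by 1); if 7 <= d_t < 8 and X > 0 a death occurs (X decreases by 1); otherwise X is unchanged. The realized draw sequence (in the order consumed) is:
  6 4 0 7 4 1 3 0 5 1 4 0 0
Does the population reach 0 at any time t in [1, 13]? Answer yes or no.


no

t=0: X=1, d=6 → birth, X_1=2
t=1: X=2, d=4 → birth, X_2=3
t=2: X=3, d=0 → birth, X_3=4
t=3: X=4, d=7 → death, X_4=3
t=4: X=3, d=4 → birth, X_5=4
t=5: X=4, d=1 → birth, X_6=5
t=6: X=5, d=3 → birth, X_7=6
t=7: X=6, d=0 → birth, X_8=7
t=8: X=7, d=5 → birth, X_9=8
t=9: X=8, d=1 → birth, X_10=9
t=10: X=9, d=4 → birth, X_11=10
t=11: X=10, d=0 → birth, X_12=11
t=12: X=11, d=0 → birth, X_13=12


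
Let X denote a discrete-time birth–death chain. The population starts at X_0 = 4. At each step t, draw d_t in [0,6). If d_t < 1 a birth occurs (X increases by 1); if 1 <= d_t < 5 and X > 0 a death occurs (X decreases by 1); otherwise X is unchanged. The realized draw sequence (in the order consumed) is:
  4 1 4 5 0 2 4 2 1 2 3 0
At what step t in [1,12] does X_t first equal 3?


1

t=0: X=4, d=4 → death, X_1=3
t=1: X=3, d=1 → death, X_2=2
t=2: X=2, d=4 → death, X_3=1
t=3: X=1, d=5 → hold, X_4=1
t=4: X=1, d=0 → birth, X_5=2
t=5: X=2, d=2 → death, X_6=1
t=6: X=1, d=4 → death, X_7=0
t=7: X=0, d=2 → hold, X_8=0
t=8: X=0, d=1 → hold, X_9=0
t=9: X=0, d=2 → hold, X_10=0
t=10: X=0, d=3 → hold, X_11=0
t=11: X=0, d=0 → birth, X_12=1


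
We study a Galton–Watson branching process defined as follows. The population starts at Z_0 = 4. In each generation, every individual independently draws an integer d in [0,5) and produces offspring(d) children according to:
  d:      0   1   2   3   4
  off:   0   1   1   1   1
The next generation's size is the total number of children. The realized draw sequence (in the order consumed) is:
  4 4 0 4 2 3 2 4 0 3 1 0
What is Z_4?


1

gen 0: Z_0=4, draws=[4, 4, 0, 4], offspring=[1, 1, 0, 1], Z_1=3
gen 1: Z_1=3, draws=[2, 3, 2], offspring=[1, 1, 1], Z_2=3
gen 2: Z_2=3, draws=[4, 0, 3], offspring=[1, 0, 1], Z_3=2
gen 3: Z_3=2, draws=[1, 0], offspring=[1, 0], Z_4=1


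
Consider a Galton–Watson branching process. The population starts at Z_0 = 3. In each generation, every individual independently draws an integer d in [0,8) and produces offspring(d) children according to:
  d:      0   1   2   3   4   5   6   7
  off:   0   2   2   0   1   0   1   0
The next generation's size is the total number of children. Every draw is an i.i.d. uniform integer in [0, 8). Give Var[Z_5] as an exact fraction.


2087613/1048576

Outcome values over d=0..7: [0, 2, 2, 0, 1, 0, 1, 0]
Σy = 6, Σy² = 10, M = 8
μ = 6/8 = 3/4,  σ² = 10/8 − (3/4)² = 11/16
V_0 = 0, E_0 = 3
V_1 = 11/16·E_0 + (3/4)²·V_0 = 33/16;  E_1 = 9/4
V_2 = 11/16·E_1 + (3/4)²·V_1 = 693/256;  E_2 = 27/16
V_3 = 11/16·E_2 + (3/4)²·V_2 = 10989/4096;  E_3 = 81/64
V_4 = 11/16·E_3 + (3/4)²·V_3 = 155925/65536;  E_4 = 243/256
V_5 = 11/16·E_4 + (3/4)²·V_4 = 2087613/1048576;  E_5 = 729/1024


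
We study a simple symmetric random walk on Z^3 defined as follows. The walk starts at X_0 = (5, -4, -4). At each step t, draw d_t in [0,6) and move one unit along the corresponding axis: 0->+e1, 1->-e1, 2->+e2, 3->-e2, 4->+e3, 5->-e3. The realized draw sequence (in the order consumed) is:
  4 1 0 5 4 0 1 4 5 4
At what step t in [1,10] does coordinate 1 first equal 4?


t=0: X=(5, -4, -4), d=4 → +e3, X_1=(5, -4, -3)
t=1: X=(5, -4, -3), d=1 → -e1, X_2=(4, -4, -3)
t=2: X=(4, -4, -3), d=0 → +e1, X_3=(5, -4, -3)
t=3: X=(5, -4, -3), d=5 → -e3, X_4=(5, -4, -4)
t=4: X=(5, -4, -4), d=4 → +e3, X_5=(5, -4, -3)
t=5: X=(5, -4, -3), d=0 → +e1, X_6=(6, -4, -3)
t=6: X=(6, -4, -3), d=1 → -e1, X_7=(5, -4, -3)
t=7: X=(5, -4, -3), d=4 → +e3, X_8=(5, -4, -2)
t=8: X=(5, -4, -2), d=5 → -e3, X_9=(5, -4, -3)
t=9: X=(5, -4, -3), d=4 → +e3, X_10=(5, -4, -2)

2


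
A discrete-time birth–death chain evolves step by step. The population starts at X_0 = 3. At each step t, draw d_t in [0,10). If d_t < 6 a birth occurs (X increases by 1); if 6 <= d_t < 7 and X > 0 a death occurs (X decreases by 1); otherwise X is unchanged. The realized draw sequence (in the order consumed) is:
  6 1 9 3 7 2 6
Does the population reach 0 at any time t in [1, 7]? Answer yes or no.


no

t=0: X=3, d=6 → death, X_1=2
t=1: X=2, d=1 → birth, X_2=3
t=2: X=3, d=9 → hold, X_3=3
t=3: X=3, d=3 → birth, X_4=4
t=4: X=4, d=7 → hold, X_5=4
t=5: X=4, d=2 → birth, X_6=5
t=6: X=5, d=6 → death, X_7=4


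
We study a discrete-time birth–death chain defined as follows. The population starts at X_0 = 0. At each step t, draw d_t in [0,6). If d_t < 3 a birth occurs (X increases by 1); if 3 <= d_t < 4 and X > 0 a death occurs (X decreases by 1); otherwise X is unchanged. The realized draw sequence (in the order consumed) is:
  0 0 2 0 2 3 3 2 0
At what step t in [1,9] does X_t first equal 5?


5

t=0: X=0, d=0 → birth, X_1=1
t=1: X=1, d=0 → birth, X_2=2
t=2: X=2, d=2 → birth, X_3=3
t=3: X=3, d=0 → birth, X_4=4
t=4: X=4, d=2 → birth, X_5=5
t=5: X=5, d=3 → death, X_6=4
t=6: X=4, d=3 → death, X_7=3
t=7: X=3, d=2 → birth, X_8=4
t=8: X=4, d=0 → birth, X_9=5


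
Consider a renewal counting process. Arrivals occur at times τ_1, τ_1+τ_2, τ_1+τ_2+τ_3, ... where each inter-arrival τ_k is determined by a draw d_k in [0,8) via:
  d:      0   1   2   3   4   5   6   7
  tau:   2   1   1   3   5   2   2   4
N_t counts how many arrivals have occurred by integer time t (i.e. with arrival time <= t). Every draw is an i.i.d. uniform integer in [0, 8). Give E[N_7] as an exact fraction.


Inter-arrival values over d=0..7: [2, 1, 1, 3, 5, 2, 2, 4]
Each d has probability 1/8, so the pmf of τ is: f(1) = 1/4, f(2) = 3/8, f(3) = 1/8, f(4) = 1/8, f(5) = 1/8
Renewal equation for m(n) = E[N_n]: condition on τ_1 = k (if k <= n, one arrival plus a fresh copy on the remaining n−k steps): m(n) = F(n) + Σ_{k<=n} f(k)·m(n−k), where F(n) = P(τ <= n) and m(0) = 0
m(1) = F(1) = 1/4
m(2) = F(2) + f(1)·m(1) = 5/8 + 1/4·1/4 = 11/16
m(3) = F(3) + f(1)·m(2) + f(2)·m(1) = 3/4 + 1/4·11/16 + 3/8·1/4 = 65/64
m(4) = F(4) + f(1)·m(3) + f(2)·m(2) + f(3)·m(1) = 7/8 + 1/4·65/64 + 3/8·11/16 + 1/8·1/4 = 363/256
m(5) = F(5) + f(1)·m(4) + f(2)·m(3) + f(3)·m(2) + f(4)·m(1) = 1 + 1/4·363/256 + 3/8·65/64 + 1/8·11/16 + 1/8·1/4 = 1897/1024
m(6) = F(6) + f(1)·m(5) + f(2)·m(4) + f(3)·m(3) + f(4)·m(2) + f(5)·m(1) = 1 + 1/4·1897/1024 + 3/8·363/256 + 1/8·65/64 + 1/8·11/16 + 1/8·1/4 = 9171/4096
m(7) = F(7) + f(1)·m(6) + f(2)·m(5) + f(3)·m(4) + f(4)·m(3) + f(5)·m(2) = 1 + 1/4·9171/4096 + 3/8·1897/1024 + 1/8·363/256 + 1/8·65/64 + 1/8·11/16 = 43329/16384
E[N_7] = m(7) = 43329/16384

43329/16384


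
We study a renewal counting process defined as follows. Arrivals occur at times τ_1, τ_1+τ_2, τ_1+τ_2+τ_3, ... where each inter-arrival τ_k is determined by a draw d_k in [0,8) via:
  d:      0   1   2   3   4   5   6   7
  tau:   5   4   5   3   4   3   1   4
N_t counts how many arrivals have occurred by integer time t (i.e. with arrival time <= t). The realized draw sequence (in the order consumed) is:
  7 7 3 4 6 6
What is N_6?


1

draw d_1=7: τ_1=4, arrival time A_1=4
draw d_2=7: τ_2=4, arrival time A_2=8
draw d_3=3: τ_3=3, arrival time A_3=11
draw d_4=4: τ_4=4, arrival time A_4=15
draw d_5=6: τ_5=1, arrival time A_5=16
draw d_6=6: τ_6=1, arrival time A_6=17
N_t over t=0..6: 0:0 1:0 2:0 3:0 4:1 5:1 6:1


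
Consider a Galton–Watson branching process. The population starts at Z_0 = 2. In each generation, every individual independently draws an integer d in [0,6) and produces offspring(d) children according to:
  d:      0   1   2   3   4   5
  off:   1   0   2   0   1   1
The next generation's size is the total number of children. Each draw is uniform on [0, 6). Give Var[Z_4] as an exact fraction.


1425875/839808

Outcome values over d=0..5: [1, 0, 2, 0, 1, 1]
Σy = 5, Σy² = 7, M = 6
μ = 5/6 = 5/6,  σ² = 7/6 − (5/6)² = 17/36
V_0 = 0, E_0 = 2
V_1 = 17/36·E_0 + (5/6)²·V_0 = 17/18;  E_1 = 5/3
V_2 = 17/36·E_1 + (5/6)²·V_1 = 935/648;  E_2 = 25/18
V_3 = 17/36·E_2 + (5/6)²·V_2 = 38675/23328;  E_3 = 125/108
V_4 = 17/36·E_3 + (5/6)²·V_3 = 1425875/839808;  E_4 = 625/648


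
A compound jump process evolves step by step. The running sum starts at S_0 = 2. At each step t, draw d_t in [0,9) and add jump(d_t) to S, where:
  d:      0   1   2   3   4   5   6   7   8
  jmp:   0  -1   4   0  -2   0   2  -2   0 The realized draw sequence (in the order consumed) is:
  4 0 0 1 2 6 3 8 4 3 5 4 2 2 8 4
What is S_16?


t=0: S=2, d=4, jump=-2, S_1=0
t=1: S=0, d=0, jump=0, S_2=0
t=2: S=0, d=0, jump=0, S_3=0
t=3: S=0, d=1, jump=-1, S_4=-1
t=4: S=-1, d=2, jump=4, S_5=3
t=5: S=3, d=6, jump=2, S_6=5
t=6: S=5, d=3, jump=0, S_7=5
t=7: S=5, d=8, jump=0, S_8=5
t=8: S=5, d=4, jump=-2, S_9=3
t=9: S=3, d=3, jump=0, S_10=3
t=10: S=3, d=5, jump=0, S_11=3
t=11: S=3, d=4, jump=-2, S_12=1
t=12: S=1, d=2, jump=4, S_13=5
t=13: S=5, d=2, jump=4, S_14=9
t=14: S=9, d=8, jump=0, S_15=9
t=15: S=9, d=4, jump=-2, S_16=7

7


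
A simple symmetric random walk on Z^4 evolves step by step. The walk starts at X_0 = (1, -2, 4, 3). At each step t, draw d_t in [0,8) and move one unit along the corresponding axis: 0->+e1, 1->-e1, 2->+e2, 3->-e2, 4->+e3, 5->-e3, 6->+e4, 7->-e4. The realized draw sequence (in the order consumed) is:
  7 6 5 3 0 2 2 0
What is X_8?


t=0: X=(1, -2, 4, 3), d=7 → -e4, X_1=(1, -2, 4, 2)
t=1: X=(1, -2, 4, 2), d=6 → +e4, X_2=(1, -2, 4, 3)
t=2: X=(1, -2, 4, 3), d=5 → -e3, X_3=(1, -2, 3, 3)
t=3: X=(1, -2, 3, 3), d=3 → -e2, X_4=(1, -3, 3, 3)
t=4: X=(1, -3, 3, 3), d=0 → +e1, X_5=(2, -3, 3, 3)
t=5: X=(2, -3, 3, 3), d=2 → +e2, X_6=(2, -2, 3, 3)
t=6: X=(2, -2, 3, 3), d=2 → +e2, X_7=(2, -1, 3, 3)
t=7: X=(2, -1, 3, 3), d=0 → +e1, X_8=(3, -1, 3, 3)

(3, -1, 3, 3)


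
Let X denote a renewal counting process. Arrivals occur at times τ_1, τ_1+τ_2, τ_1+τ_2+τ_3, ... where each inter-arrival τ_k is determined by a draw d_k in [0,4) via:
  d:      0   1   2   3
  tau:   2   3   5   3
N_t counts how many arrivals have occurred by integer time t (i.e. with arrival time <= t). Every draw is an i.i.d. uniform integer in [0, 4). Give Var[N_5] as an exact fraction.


Inter-arrival values over d=0..3: [2, 3, 5, 3]
Each d has probability 1/4, so the pmf of τ is: f(2) = 1/4, f(3) = 1/2, f(5) = 1/4
Let p_n(j) = P(N_n = j), with p_0 = [1]. Condition on τ_1: p_n(0) = P(τ > n), and for j >= 1, p_n(j) = Σ_{k<=n} f(k)·p_{n−k}(j−1)
p_1 = [1]  (j = 0)
p_2 = [3/4, 1/4]  (j = 0..1)
p_3 = [1/4, 3/4]  (j = 0..1)
p_4 = [1/4, 11/16, 1/16]  (j = 0..2)
p_5 = [0, 11/16, 5/16]  (j = 0..2)
E[N_5] = Σ j·p_5(j) = 21/16;  E[N_5²] = Σ j²·p_5(j) = 31/16
Var[N_5] = 31/16 − (21/16)² = 55/256

55/256


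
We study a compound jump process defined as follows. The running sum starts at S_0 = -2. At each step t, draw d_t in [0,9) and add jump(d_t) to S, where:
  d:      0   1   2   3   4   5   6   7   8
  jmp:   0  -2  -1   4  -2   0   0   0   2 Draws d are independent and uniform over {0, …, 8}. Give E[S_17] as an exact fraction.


Outcome values over d=0..8: [0, -2, -1, 4, -2, 0, 0, 0, 2]
Σy = 1, Σy² = 29, M = 9
μ = 1/9 = 1/9,  σ² = 29/9 − (1/9)² = 260/81
E[S_17] = -2 + 17·(1/9) = -1/9

-1/9


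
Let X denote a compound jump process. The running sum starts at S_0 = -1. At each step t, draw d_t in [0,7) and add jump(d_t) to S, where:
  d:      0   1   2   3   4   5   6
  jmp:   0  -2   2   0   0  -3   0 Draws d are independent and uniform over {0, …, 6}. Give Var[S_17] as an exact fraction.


Outcome values over d=0..6: [0, -2, 2, 0, 0, -3, 0]
Σy = -3, Σy² = 17, M = 7
μ = -3/7 = -3/7,  σ² = 17/7 − (-3/7)² = 110/49
Independent increments: Var[S_17] = 17·σ² = 17·(110/49) = 1870/49

1870/49


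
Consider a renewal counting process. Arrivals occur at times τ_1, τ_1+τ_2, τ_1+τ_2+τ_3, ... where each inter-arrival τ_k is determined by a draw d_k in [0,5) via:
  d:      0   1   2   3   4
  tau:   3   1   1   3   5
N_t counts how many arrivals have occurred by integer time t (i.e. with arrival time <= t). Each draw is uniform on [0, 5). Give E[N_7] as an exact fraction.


198373/78125

Inter-arrival values over d=0..4: [3, 1, 1, 3, 5]
Each d has probability 1/5, so the pmf of τ is: f(1) = 2/5, f(3) = 2/5, f(5) = 1/5
Renewal equation for m(n) = E[N_n]: condition on τ_1 = k (if k <= n, one arrival plus a fresh copy on the remaining n−k steps): m(n) = F(n) + Σ_{k<=n} f(k)·m(n−k), where F(n) = P(τ <= n) and m(0) = 0
m(1) = F(1) = 2/5
m(2) = F(2) + f(1)·m(1) = 2/5 + 2/5·2/5 = 14/25
m(3) = F(3) + f(1)·m(2) = 4/5 + 2/5·14/25 = 128/125
m(4) = F(4) + f(1)·m(3) + f(3)·m(1) = 4/5 + 2/5·128/125 + 2/5·2/5 = 856/625
m(5) = F(5) + f(1)·m(4) + f(3)·m(2) = 1 + 2/5·856/625 + 2/5·14/25 = 5537/3125
m(6) = F(6) + f(1)·m(5) + f(3)·m(3) + f(5)·m(1) = 1 + 2/5·5537/3125 + 2/5·128/125 + 1/5·2/5 = 34349/15625
m(7) = F(7) + f(1)·m(6) + f(3)·m(4) + f(5)·m(2) = 1 + 2/5·34349/15625 + 2/5·856/625 + 1/5·14/25 = 198373/78125
E[N_7] = m(7) = 198373/78125


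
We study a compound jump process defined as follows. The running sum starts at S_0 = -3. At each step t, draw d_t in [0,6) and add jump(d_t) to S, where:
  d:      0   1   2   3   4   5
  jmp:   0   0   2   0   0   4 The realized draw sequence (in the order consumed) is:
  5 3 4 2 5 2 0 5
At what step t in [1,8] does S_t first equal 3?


t=0: S=-3, d=5, jump=4, S_1=1
t=1: S=1, d=3, jump=0, S_2=1
t=2: S=1, d=4, jump=0, S_3=1
t=3: S=1, d=2, jump=2, S_4=3
t=4: S=3, d=5, jump=4, S_5=7
t=5: S=7, d=2, jump=2, S_6=9
t=6: S=9, d=0, jump=0, S_7=9
t=7: S=9, d=5, jump=4, S_8=13

4


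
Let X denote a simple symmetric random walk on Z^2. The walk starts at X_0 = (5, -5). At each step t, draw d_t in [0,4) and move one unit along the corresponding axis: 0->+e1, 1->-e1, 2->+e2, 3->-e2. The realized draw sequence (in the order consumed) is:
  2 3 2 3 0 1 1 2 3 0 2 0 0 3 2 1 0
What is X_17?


(7, -4)

t=0: X=(5, -5), d=2 → +e2, X_1=(5, -4)
t=1: X=(5, -4), d=3 → -e2, X_2=(5, -5)
t=2: X=(5, -5), d=2 → +e2, X_3=(5, -4)
t=3: X=(5, -4), d=3 → -e2, X_4=(5, -5)
t=4: X=(5, -5), d=0 → +e1, X_5=(6, -5)
t=5: X=(6, -5), d=1 → -e1, X_6=(5, -5)
t=6: X=(5, -5), d=1 → -e1, X_7=(4, -5)
t=7: X=(4, -5), d=2 → +e2, X_8=(4, -4)
t=8: X=(4, -4), d=3 → -e2, X_9=(4, -5)
t=9: X=(4, -5), d=0 → +e1, X_10=(5, -5)
t=10: X=(5, -5), d=2 → +e2, X_11=(5, -4)
t=11: X=(5, -4), d=0 → +e1, X_12=(6, -4)
t=12: X=(6, -4), d=0 → +e1, X_13=(7, -4)
t=13: X=(7, -4), d=3 → -e2, X_14=(7, -5)
t=14: X=(7, -5), d=2 → +e2, X_15=(7, -4)
t=15: X=(7, -4), d=1 → -e1, X_16=(6, -4)
t=16: X=(6, -4), d=0 → +e1, X_17=(7, -4)


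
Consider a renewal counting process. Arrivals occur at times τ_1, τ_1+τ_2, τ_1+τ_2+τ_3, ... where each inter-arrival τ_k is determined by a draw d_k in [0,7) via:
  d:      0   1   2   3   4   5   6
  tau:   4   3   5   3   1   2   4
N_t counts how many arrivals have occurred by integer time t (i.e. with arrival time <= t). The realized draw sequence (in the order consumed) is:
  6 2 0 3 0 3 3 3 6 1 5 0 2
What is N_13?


draw d_1=6: τ_1=4, arrival time A_1=4
draw d_2=2: τ_2=5, arrival time A_2=9
draw d_3=0: τ_3=4, arrival time A_3=13
draw d_4=3: τ_4=3, arrival time A_4=16
draw d_5=0: τ_5=4, arrival time A_5=20
draw d_6=3: τ_6=3, arrival time A_6=23
draw d_7=3: τ_7=3, arrival time A_7=26
draw d_8=3: τ_8=3, arrival time A_8=29
draw d_9=6: τ_9=4, arrival time A_9=33
draw d_10=1: τ_10=3, arrival time A_10=36
draw d_11=5: τ_11=2, arrival time A_11=38
draw d_12=0: τ_12=4, arrival time A_12=42
draw d_13=2: τ_13=5, arrival time A_13=47
N_t over t=0..13: 0:0 1:0 2:0 3:0 4:1 5:1 6:1 7:1 8:1 9:2 10:2 11:2 12:2 13:3

3


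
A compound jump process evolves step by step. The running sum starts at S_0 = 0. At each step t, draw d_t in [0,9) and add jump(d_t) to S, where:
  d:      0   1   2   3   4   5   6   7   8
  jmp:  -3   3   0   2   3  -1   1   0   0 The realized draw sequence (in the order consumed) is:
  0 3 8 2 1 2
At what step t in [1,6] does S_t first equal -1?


t=0: S=0, d=0, jump=-3, S_1=-3
t=1: S=-3, d=3, jump=2, S_2=-1
t=2: S=-1, d=8, jump=0, S_3=-1
t=3: S=-1, d=2, jump=0, S_4=-1
t=4: S=-1, d=1, jump=3, S_5=2
t=5: S=2, d=2, jump=0, S_6=2

2


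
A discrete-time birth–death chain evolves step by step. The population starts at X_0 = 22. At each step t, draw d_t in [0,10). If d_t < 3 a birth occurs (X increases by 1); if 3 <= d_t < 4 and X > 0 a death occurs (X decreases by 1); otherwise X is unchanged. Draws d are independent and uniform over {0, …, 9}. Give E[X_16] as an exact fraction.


126/5

X can drop by at most 1 per step and X_0 = 22 > T = 16, so X_t >= 22 − t >= 6 > 0 for every t <= 16: the floor at 0 (the 'and X > 0' condition) never binds. Hence X_16 = X_0 + Σ_{t<16} Y_t with i.i.d. increments Y_t = y(d_t) ∈ {+1, −1, 0}.
Outcome values over d=0..9: [1, 1, 1, -1, 0, 0, 0, 0, 0, 0]
Σy = 2, Σy² = 4, M = 10
μ = 2/10 = 1/5,  σ² = 4/10 − (1/5)² = 9/25
E[X_16] = 22 + 16·(1/5) = 126/5


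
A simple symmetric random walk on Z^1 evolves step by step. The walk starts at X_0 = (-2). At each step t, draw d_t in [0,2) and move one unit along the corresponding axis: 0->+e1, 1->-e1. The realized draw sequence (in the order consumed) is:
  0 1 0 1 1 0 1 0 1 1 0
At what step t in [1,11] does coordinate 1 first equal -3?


5

t=0: X=(-2), d=0 → +e1, X_1=(-1)
t=1: X=(-1), d=1 → -e1, X_2=(-2)
t=2: X=(-2), d=0 → +e1, X_3=(-1)
t=3: X=(-1), d=1 → -e1, X_4=(-2)
t=4: X=(-2), d=1 → -e1, X_5=(-3)
t=5: X=(-3), d=0 → +e1, X_6=(-2)
t=6: X=(-2), d=1 → -e1, X_7=(-3)
t=7: X=(-3), d=0 → +e1, X_8=(-2)
t=8: X=(-2), d=1 → -e1, X_9=(-3)
t=9: X=(-3), d=1 → -e1, X_10=(-4)
t=10: X=(-4), d=0 → +e1, X_11=(-3)


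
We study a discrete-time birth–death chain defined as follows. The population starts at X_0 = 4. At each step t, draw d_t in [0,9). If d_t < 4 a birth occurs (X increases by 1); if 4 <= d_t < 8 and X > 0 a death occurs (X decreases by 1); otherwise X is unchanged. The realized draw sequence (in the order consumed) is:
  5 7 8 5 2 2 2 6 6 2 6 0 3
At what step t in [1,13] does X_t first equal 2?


2

t=0: X=4, d=5 → death, X_1=3
t=1: X=3, d=7 → death, X_2=2
t=2: X=2, d=8 → hold, X_3=2
t=3: X=2, d=5 → death, X_4=1
t=4: X=1, d=2 → birth, X_5=2
t=5: X=2, d=2 → birth, X_6=3
t=6: X=3, d=2 → birth, X_7=4
t=7: X=4, d=6 → death, X_8=3
t=8: X=3, d=6 → death, X_9=2
t=9: X=2, d=2 → birth, X_10=3
t=10: X=3, d=6 → death, X_11=2
t=11: X=2, d=0 → birth, X_12=3
t=12: X=3, d=3 → birth, X_13=4


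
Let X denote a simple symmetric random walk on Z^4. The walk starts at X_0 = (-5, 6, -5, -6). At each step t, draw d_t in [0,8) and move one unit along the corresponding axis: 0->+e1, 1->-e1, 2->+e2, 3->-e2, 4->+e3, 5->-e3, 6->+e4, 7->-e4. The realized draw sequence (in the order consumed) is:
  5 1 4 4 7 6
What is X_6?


(-6, 6, -4, -6)

t=0: X=(-5, 6, -5, -6), d=5 → -e3, X_1=(-5, 6, -6, -6)
t=1: X=(-5, 6, -6, -6), d=1 → -e1, X_2=(-6, 6, -6, -6)
t=2: X=(-6, 6, -6, -6), d=4 → +e3, X_3=(-6, 6, -5, -6)
t=3: X=(-6, 6, -5, -6), d=4 → +e3, X_4=(-6, 6, -4, -6)
t=4: X=(-6, 6, -4, -6), d=7 → -e4, X_5=(-6, 6, -4, -7)
t=5: X=(-6, 6, -4, -7), d=6 → +e4, X_6=(-6, 6, -4, -6)
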